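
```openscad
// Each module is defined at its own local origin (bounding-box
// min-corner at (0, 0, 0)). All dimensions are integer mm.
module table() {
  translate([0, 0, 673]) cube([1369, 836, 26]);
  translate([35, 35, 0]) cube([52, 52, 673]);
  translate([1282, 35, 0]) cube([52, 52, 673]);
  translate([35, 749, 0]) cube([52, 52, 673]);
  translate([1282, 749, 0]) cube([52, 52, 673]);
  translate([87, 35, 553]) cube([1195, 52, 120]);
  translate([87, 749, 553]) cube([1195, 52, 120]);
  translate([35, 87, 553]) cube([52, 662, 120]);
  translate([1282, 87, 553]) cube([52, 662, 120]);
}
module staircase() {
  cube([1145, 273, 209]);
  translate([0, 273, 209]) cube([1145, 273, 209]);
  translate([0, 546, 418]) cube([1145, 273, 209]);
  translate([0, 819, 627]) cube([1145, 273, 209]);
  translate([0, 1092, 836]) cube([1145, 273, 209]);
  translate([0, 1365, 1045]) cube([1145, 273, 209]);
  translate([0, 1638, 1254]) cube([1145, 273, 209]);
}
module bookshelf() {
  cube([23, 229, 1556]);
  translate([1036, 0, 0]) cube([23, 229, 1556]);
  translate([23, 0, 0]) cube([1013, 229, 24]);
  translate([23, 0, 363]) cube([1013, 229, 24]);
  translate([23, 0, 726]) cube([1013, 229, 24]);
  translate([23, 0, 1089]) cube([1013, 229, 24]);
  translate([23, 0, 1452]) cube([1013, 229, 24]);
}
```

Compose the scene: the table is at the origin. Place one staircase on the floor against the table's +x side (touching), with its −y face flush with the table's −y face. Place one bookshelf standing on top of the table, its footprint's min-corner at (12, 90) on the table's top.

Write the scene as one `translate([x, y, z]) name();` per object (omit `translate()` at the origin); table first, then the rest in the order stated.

table();
translate([1369, 0, 0]) staircase();
translate([12, 90, 699]) bookshelf();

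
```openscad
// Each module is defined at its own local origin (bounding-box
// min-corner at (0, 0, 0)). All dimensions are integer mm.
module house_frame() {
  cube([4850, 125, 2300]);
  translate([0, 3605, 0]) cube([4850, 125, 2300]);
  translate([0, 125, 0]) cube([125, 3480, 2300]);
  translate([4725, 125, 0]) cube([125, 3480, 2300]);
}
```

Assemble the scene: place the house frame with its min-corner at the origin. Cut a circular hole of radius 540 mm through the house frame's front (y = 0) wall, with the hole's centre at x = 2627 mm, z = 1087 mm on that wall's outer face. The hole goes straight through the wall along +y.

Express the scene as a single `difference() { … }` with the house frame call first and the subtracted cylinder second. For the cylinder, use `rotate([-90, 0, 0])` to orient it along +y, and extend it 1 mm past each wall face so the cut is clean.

difference() {
  house_frame();
  translate([2627, -1, 1087]) rotate([-90, 0, 0]) cylinder(h = 127, r = 540);
}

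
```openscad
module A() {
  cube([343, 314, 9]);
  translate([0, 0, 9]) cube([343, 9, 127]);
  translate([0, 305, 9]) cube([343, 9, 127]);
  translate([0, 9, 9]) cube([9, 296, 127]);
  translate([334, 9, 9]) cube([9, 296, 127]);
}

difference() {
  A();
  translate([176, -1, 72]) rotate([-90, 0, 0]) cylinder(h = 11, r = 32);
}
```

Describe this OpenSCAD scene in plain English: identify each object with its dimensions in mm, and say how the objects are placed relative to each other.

A is an open-topped rectangular box: outside dimensions 343×314×136 mm, with a uniform wall and base thickness of 9 mm. The base is a full 343×314 slab on the floor; four walls sit on top of the base. The front and back walls (the −y and +y sides) span the full width; the two side walls fit between them.

The open box has a circular hole of radius 32 mm through its front wall, centred at (x = 176, z = 72).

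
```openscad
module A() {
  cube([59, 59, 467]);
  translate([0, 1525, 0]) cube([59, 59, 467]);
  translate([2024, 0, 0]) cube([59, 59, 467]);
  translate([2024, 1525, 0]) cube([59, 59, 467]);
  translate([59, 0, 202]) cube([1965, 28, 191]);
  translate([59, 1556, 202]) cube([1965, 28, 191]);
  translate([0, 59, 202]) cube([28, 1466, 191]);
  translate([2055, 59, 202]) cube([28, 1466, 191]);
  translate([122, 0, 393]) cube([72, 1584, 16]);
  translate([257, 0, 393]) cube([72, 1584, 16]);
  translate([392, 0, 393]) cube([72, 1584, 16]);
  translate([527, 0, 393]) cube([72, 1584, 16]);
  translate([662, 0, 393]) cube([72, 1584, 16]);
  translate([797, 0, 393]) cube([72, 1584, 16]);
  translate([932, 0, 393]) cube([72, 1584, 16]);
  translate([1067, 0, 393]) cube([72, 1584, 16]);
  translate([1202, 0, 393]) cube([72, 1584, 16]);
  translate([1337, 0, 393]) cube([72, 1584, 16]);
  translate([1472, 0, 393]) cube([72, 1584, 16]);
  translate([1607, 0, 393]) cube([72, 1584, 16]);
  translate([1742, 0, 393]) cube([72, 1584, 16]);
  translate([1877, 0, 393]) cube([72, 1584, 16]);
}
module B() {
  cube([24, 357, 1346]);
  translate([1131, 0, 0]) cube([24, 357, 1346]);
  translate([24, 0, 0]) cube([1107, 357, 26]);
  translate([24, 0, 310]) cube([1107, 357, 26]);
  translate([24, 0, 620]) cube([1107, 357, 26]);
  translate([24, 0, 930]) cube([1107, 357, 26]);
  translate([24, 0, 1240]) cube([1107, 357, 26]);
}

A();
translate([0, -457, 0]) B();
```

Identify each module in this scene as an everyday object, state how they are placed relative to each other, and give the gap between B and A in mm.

A is a bed frame. B is a bookshelf. The bookshelf is on the floor beside the bed frame on its −y side. The gap between the bookshelf and the bed frame is 100 mm.

The bookshelf's nearest face is 100 mm from the bed frame's −y face.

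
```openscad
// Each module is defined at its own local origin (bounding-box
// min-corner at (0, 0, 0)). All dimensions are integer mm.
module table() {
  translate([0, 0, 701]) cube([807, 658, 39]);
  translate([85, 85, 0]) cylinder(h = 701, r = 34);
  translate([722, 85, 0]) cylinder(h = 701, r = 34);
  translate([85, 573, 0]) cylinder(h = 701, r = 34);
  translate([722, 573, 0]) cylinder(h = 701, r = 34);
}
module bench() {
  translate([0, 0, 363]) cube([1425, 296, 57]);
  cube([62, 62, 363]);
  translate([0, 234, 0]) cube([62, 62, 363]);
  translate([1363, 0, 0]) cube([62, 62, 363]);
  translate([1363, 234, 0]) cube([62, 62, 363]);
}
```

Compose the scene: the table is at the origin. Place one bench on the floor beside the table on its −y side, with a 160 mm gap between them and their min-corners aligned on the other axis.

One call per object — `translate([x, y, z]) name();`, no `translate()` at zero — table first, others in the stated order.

table();
translate([0, -456, 0]) bench();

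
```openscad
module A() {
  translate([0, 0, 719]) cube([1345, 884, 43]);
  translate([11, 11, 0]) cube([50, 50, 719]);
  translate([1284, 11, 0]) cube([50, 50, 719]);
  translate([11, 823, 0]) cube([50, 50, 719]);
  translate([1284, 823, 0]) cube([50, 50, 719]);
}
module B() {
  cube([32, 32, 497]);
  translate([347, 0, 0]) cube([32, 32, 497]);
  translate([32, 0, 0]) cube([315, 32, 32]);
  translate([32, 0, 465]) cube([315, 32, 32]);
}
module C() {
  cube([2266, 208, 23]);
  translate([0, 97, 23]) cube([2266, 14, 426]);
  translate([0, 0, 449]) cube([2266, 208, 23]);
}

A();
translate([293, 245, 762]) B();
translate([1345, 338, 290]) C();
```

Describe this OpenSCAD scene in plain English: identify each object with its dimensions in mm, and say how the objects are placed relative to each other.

A is a table with a 1345×884 mm rectangular top, 43 mm thick, top surface at z = 762 mm, supported by four 50×50 mm square legs, each inset 11 mm from the nearest pair of top edges, running from the floor.

B is a picture frame with a 315×433 mm rectangular opening (x by z) and a uniform 32 mm border on every side. Frame depth is 32 mm along y. It is built from two vertical stiles running the full outside height and two horizontal rails spanning the gap between the stiles.

C is an I-beam lying along x, 2266 mm long. Overall section height 472 mm. Two flanges 208 mm wide (y) and 23 mm thick, one on the floor and one at the top; a web 14 mm thick runs between them, centred on the flange width.

The picture frame is on top of the table. The I-beam is beside the table with their tops flush at z = 762.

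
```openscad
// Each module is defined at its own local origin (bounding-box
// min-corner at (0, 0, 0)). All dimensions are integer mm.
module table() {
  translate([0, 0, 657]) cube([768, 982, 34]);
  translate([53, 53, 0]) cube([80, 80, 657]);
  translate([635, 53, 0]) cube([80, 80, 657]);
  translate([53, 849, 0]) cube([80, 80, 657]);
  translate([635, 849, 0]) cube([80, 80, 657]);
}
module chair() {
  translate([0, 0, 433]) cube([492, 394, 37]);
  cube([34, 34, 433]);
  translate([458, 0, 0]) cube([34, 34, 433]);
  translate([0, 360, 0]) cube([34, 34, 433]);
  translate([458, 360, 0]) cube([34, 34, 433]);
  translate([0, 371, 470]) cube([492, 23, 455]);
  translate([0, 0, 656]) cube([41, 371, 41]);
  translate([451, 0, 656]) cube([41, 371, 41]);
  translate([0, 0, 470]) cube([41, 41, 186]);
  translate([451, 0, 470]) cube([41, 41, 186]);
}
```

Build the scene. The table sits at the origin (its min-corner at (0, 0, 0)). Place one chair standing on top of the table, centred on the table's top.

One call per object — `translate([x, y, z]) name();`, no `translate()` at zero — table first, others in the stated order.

table();
translate([138, 294, 691]) chair();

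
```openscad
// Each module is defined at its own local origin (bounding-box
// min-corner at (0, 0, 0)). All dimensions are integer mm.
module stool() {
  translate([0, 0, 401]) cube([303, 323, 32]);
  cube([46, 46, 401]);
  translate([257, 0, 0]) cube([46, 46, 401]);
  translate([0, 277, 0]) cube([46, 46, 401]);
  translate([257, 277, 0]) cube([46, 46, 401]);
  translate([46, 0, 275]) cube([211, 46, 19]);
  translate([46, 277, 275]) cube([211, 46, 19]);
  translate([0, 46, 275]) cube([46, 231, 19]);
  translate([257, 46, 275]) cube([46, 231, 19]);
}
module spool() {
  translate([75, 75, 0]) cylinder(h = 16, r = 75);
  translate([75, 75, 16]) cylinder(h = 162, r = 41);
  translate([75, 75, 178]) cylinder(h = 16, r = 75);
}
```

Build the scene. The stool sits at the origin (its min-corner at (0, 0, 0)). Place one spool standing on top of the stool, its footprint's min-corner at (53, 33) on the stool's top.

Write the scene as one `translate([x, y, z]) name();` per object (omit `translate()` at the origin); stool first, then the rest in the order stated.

stool();
translate([53, 33, 433]) spool();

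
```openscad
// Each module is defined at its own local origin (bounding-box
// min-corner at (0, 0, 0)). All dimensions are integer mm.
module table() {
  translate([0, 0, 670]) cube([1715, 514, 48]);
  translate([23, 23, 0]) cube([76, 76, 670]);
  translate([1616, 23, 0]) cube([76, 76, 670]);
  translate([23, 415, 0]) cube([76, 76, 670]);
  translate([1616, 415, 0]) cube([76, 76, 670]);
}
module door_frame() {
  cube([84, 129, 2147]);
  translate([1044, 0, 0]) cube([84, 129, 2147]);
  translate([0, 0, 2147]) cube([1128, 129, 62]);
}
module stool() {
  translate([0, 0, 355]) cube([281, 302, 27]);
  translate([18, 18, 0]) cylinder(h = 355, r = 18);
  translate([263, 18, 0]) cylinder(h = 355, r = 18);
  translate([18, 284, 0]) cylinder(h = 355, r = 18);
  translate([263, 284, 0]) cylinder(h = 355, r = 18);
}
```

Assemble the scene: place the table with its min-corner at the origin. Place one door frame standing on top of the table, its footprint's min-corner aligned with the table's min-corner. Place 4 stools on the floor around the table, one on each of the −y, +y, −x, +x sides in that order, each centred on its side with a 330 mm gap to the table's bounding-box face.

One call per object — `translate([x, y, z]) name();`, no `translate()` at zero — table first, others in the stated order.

table();
translate([0, 0, 718]) door_frame();
translate([717, -632, 0]) stool();
translate([717, 844, 0]) stool();
translate([-611, 106, 0]) stool();
translate([2045, 106, 0]) stool();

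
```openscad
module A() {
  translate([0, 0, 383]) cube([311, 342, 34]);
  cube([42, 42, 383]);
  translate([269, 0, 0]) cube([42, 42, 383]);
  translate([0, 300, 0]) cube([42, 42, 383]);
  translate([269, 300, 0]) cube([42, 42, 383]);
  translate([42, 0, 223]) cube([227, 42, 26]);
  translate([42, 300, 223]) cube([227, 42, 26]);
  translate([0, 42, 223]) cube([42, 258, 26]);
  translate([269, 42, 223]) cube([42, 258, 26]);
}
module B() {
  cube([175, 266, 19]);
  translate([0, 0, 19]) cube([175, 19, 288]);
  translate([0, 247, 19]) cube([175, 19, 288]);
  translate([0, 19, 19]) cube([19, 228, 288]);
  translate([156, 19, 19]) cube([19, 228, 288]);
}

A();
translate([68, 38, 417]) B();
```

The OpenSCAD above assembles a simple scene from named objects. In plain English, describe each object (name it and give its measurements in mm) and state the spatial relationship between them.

A is a four-legged stool. The seat is a 311×342×34 mm slab whose top surface is at z = 417 mm; four square legs, each 42×42 mm in cross-section, run from the floor (z = 0) to the underside of the seat, each flush with a corner of the seat. Four stretchers, 42 mm wide and 26 mm tall, connect adjacent legs with their undersides at z = 223 mm, each running between the inner faces of the legs it joins and aligned with the legs' outer faces on the other axis.

B is an open-topped rectangular box: outside dimensions 175×266×307 mm, with a uniform wall and base thickness of 19 mm. The base is a full 175×266 slab on the floor; four walls sit on top of the base. The front and back walls (the −y and +y sides) span the full width; the two side walls fit between them.

The open box is on top of the stool, centred.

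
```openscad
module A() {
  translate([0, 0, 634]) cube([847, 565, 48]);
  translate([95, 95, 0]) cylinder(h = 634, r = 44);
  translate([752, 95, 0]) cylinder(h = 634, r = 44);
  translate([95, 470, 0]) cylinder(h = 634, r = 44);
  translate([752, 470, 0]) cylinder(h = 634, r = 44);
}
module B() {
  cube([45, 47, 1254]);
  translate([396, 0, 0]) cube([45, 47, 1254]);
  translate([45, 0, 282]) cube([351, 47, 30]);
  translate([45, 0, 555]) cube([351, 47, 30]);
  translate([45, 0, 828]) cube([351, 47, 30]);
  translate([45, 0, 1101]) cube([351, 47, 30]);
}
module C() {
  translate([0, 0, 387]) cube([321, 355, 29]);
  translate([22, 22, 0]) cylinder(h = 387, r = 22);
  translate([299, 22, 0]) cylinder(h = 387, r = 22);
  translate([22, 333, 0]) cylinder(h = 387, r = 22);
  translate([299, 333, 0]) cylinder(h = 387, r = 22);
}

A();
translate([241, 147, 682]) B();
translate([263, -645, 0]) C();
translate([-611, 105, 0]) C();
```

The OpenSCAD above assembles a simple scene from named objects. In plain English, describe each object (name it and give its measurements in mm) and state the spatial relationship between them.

A is a table with a 847×565 mm rectangular top, 48 mm thick, top surface at z = 682 mm, supported by four round legs of 88 mm diameter, each leg's bounding box inset 51 mm from the nearest pair of top edges, running from the floor.

B is a wooden ladder with two side rails of 45×47 mm section and 1254 mm height, set 441 mm apart overall. Between them run 4 rectangular rungs (47 mm deep, 30 mm thick), front faces flush with the rails' −y face. The bottom of the first rung is 282 mm above the floor and each subsequent rung is 273 mm higher than the one below.

C is a four-legged stool. The seat is 321×355 mm, 29 mm thick, top at z = 416 mm. It stands on four round legs, each 44 mm in diameter, from z = 0 to the seat underside, each leg's axis is inset half a diameter from the nearest pair of seat edges (so the leg's bounding box is flush with the corner).

The ladder is on top of the table. Two stools sit around the table at the −y, −x sides.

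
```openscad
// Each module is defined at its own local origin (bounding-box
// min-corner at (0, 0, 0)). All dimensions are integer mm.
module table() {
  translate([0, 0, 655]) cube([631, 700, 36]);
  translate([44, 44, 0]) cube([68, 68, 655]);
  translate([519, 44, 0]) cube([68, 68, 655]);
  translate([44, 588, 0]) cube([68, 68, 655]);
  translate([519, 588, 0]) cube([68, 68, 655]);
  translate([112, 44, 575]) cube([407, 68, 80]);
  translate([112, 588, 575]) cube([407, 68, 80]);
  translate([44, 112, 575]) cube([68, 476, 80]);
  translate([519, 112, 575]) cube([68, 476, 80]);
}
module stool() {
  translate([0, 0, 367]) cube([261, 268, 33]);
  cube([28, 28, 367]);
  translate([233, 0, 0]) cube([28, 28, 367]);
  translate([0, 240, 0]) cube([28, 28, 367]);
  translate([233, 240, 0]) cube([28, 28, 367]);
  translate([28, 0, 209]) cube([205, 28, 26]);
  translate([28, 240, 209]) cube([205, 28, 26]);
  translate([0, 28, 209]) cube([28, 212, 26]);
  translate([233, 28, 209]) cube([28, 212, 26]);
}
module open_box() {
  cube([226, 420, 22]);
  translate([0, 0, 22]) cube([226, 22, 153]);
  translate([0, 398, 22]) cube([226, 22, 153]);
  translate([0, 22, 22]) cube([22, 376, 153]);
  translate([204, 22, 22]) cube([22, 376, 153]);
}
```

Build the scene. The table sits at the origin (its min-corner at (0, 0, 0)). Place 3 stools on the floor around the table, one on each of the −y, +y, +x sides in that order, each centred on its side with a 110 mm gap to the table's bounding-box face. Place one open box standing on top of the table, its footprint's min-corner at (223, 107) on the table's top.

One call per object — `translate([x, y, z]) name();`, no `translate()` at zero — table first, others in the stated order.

table();
translate([185, -378, 0]) stool();
translate([185, 810, 0]) stool();
translate([741, 216, 0]) stool();
translate([223, 107, 691]) open_box();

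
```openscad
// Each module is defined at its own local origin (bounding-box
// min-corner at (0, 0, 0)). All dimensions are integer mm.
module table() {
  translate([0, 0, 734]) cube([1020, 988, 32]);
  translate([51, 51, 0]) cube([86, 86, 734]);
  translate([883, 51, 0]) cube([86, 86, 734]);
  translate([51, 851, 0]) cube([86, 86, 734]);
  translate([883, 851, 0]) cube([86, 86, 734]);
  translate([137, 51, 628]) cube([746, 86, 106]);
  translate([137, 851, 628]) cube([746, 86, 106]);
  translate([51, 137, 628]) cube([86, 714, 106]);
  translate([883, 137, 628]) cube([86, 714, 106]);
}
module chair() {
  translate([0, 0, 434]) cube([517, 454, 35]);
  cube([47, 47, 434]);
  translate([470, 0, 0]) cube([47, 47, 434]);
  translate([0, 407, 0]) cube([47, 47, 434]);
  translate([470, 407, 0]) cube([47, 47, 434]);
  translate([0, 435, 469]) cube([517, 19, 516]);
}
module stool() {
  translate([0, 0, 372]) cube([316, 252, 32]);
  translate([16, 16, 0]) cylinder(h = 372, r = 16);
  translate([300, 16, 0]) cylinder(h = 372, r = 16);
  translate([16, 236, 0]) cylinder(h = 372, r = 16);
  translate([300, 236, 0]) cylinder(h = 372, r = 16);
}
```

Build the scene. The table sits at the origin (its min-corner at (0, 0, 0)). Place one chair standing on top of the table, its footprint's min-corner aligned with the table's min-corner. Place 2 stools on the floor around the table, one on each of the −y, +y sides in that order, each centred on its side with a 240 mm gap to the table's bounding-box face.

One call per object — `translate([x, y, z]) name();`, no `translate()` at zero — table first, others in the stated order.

table();
translate([0, 0, 766]) chair();
translate([352, -492, 0]) stool();
translate([352, 1228, 0]) stool();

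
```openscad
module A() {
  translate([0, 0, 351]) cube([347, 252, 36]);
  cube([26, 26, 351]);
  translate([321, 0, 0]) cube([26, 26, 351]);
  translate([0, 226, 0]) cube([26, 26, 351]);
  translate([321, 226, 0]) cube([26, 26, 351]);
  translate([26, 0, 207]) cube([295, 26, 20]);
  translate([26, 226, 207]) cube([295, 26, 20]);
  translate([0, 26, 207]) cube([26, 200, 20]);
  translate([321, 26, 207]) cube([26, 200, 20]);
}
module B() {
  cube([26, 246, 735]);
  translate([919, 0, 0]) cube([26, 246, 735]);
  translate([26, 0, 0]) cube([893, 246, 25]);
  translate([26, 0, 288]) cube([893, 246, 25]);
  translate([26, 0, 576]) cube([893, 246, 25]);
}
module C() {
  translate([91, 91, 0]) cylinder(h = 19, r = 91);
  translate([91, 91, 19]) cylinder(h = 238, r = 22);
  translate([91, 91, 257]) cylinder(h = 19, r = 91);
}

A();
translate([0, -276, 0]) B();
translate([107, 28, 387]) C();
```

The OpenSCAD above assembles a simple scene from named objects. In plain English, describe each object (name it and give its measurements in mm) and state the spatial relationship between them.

A is a four-legged stool. The seat is 347×252 mm, 36 mm thick, top at z = 387 mm. It stands on four square legs, each 26×26 mm in cross-section, from z = 0 to the seat underside, each flush with a corner of the seat. Four stretchers, 26 mm wide and 20 mm tall, connect adjacent legs with their undersides at z = 207 mm, each running between the inner faces of the legs it joins and aligned with the legs' outer faces on the other axis.

B is an open bookshelf. Two side panels, each 26 mm thick, 246 mm deep and 735 mm tall, stand 945 mm apart (outside-to-outside). Between them sit 3 shelves, each 25 mm thick and 246 mm deep, spanning the full gap between the sides. The bottom shelf rests on the floor (its underside at z = 0) and the clear gap between one shelf's top and the next shelf's underside is 263 mm.

C is a spool: two coaxial disc flanges of radius 91 mm and thickness 19 mm, joined by a core cylinder of radius 22 mm and height 238 mm. The lower flange rests on z = 0 and the three cylinders share a vertical axis.

The bookshelf is on the floor beside the stool on its −y side. The spool is on top of the stool.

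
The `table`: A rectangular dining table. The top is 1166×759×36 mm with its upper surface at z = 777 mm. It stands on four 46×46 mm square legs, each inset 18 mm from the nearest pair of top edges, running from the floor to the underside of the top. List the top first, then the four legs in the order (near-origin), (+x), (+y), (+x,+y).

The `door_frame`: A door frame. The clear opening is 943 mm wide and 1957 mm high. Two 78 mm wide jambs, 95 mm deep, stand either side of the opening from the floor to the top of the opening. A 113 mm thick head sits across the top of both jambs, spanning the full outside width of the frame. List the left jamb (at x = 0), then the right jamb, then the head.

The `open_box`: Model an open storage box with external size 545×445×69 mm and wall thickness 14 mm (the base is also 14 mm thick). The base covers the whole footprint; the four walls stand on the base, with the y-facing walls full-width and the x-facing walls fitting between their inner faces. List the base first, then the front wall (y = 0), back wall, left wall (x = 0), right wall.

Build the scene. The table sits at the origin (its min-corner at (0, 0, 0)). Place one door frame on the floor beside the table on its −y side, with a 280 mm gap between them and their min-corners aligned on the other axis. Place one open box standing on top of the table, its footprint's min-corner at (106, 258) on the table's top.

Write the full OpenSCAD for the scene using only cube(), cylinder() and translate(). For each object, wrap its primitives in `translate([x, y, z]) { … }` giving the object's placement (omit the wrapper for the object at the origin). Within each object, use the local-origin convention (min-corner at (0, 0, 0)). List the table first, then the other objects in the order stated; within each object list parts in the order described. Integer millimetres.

translate([0, 0, 741]) cube([1166, 759, 36]);
translate([18, 18, 0]) cube([46, 46, 741]);
translate([1102, 18, 0]) cube([46, 46, 741]);
translate([18, 695, 0]) cube([46, 46, 741]);
translate([1102, 695, 0]) cube([46, 46, 741]);
translate([0, -375, 0]) {
  cube([78, 95, 1957]);
  translate([1021, 0, 0]) cube([78, 95, 1957]);
  translate([0, 0, 1957]) cube([1099, 95, 113]);
}
translate([106, 258, 777]) {
  cube([545, 445, 14]);
  translate([0, 0, 14]) cube([545, 14, 55]);
  translate([0, 431, 14]) cube([545, 14, 55]);
  translate([0, 14, 14]) cube([14, 417, 55]);
  translate([531, 14, 14]) cube([14, 417, 55]);
}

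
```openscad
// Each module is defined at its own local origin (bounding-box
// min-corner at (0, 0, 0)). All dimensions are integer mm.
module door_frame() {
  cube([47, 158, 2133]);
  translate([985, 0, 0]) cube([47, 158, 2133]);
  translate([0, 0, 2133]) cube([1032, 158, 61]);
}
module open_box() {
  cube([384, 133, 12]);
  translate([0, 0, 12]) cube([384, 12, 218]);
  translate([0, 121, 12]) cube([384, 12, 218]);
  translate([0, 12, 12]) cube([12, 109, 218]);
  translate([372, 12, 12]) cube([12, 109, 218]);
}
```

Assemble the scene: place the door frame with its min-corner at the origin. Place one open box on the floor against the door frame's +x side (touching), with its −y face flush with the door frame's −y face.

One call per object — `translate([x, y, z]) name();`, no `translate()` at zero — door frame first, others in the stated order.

door_frame();
translate([1032, 0, 0]) open_box();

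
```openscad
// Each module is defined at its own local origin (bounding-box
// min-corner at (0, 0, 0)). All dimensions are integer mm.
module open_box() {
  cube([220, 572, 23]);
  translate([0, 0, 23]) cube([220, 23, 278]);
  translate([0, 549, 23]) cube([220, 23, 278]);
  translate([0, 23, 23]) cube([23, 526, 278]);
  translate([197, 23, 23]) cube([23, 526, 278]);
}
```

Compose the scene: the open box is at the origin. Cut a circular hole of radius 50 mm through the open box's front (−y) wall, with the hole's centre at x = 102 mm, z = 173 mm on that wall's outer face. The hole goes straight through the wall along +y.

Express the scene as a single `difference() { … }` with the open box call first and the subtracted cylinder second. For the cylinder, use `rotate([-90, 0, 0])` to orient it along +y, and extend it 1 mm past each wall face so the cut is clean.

difference() {
  open_box();
  translate([102, -1, 173]) rotate([-90, 0, 0]) cylinder(h = 25, r = 50);
}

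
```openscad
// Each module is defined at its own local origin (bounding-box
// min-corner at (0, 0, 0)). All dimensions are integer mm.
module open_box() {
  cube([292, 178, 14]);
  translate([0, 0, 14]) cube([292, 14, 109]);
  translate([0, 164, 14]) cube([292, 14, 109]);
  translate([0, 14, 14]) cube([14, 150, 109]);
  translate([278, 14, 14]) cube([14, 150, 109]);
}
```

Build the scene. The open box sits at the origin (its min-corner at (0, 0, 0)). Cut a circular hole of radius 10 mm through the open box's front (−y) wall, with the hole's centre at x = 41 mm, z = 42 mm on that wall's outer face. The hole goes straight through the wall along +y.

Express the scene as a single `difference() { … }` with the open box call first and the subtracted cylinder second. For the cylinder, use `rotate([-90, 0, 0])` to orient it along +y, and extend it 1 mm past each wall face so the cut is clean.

difference() {
  open_box();
  translate([41, -1, 42]) rotate([-90, 0, 0]) cylinder(h = 16, r = 10);
}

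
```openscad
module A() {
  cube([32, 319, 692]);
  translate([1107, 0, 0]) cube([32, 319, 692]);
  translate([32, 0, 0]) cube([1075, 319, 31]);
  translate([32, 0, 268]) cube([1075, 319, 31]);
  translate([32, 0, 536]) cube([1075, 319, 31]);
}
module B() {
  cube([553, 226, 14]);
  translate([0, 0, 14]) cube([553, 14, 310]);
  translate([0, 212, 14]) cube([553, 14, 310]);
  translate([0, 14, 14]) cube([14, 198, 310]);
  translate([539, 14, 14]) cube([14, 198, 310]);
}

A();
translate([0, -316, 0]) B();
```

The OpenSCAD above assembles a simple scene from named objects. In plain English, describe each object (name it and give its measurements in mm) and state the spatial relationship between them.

A is an open bookshelf. Two side panels, each 32 mm thick, 319 mm deep and 692 mm tall, stand 1139 mm apart (outside-to-outside). Between them sit 3 shelves, each 31 mm thick and 319 mm deep, spanning the full gap between the sides. The bottom shelf rests on the floor (its underside at z = 0) and the clear gap between one shelf's top and the next shelf's underside is 237 mm.

B is an open-topped rectangular box: outside dimensions 553×226×324 mm, with a uniform wall and base thickness of 14 mm. The base is a full 553×226 slab on the floor; four walls sit on top of the base. The front and back walls (the −y and +y sides) span the full width; the two side walls fit between them.

The open box is on the floor beside the bookshelf on its −y side.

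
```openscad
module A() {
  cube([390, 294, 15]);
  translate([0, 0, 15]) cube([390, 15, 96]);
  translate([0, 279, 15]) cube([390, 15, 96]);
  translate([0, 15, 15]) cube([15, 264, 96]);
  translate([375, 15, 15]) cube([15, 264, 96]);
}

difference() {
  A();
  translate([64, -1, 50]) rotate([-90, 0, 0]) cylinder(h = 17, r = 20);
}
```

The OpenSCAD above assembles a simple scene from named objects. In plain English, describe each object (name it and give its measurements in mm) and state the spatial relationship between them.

A is an open-topped rectangular box: outside dimensions 390×294×111 mm, with a uniform wall and base thickness of 15 mm. The base is a full 390×294 slab on the floor; four walls sit on top of the base. The front and back walls (the −y and +y sides) span the full width; the two side walls fit between them.

The open box has a circular hole of radius 20 mm through its front wall, centred at (x = 64, z = 50).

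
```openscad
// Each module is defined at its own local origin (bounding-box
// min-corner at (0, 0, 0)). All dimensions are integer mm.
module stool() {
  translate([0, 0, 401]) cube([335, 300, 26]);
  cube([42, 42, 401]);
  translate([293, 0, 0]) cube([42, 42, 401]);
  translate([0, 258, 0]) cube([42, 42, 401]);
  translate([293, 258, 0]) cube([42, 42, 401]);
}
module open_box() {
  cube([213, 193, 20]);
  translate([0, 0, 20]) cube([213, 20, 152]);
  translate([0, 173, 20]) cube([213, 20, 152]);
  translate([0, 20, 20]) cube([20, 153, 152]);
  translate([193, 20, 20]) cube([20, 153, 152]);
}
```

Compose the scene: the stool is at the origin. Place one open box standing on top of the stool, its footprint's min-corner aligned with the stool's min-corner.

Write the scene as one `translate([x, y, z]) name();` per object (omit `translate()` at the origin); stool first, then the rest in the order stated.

stool();
translate([0, 0, 427]) open_box();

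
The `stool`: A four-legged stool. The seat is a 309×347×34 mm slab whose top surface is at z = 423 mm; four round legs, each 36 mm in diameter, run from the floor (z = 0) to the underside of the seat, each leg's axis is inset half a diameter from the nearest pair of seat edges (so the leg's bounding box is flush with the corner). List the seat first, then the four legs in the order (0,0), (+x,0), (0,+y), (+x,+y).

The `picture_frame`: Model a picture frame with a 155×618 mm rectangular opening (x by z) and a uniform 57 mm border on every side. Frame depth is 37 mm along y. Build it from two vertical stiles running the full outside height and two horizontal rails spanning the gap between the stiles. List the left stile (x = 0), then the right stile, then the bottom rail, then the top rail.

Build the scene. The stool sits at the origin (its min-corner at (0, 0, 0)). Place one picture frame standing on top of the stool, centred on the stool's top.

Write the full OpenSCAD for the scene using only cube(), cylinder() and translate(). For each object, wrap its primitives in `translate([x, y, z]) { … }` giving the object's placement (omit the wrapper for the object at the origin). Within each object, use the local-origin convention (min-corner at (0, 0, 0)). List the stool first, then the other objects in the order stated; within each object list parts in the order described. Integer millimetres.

translate([0, 0, 389]) cube([309, 347, 34]);
translate([18, 18, 0]) cylinder(h = 389, r = 18);
translate([291, 18, 0]) cylinder(h = 389, r = 18);
translate([18, 329, 0]) cylinder(h = 389, r = 18);
translate([291, 329, 0]) cylinder(h = 389, r = 18);
translate([20, 155, 423]) {
  cube([57, 37, 732]);
  translate([212, 0, 0]) cube([57, 37, 732]);
  translate([57, 0, 0]) cube([155, 37, 57]);
  translate([57, 0, 675]) cube([155, 37, 57]);
}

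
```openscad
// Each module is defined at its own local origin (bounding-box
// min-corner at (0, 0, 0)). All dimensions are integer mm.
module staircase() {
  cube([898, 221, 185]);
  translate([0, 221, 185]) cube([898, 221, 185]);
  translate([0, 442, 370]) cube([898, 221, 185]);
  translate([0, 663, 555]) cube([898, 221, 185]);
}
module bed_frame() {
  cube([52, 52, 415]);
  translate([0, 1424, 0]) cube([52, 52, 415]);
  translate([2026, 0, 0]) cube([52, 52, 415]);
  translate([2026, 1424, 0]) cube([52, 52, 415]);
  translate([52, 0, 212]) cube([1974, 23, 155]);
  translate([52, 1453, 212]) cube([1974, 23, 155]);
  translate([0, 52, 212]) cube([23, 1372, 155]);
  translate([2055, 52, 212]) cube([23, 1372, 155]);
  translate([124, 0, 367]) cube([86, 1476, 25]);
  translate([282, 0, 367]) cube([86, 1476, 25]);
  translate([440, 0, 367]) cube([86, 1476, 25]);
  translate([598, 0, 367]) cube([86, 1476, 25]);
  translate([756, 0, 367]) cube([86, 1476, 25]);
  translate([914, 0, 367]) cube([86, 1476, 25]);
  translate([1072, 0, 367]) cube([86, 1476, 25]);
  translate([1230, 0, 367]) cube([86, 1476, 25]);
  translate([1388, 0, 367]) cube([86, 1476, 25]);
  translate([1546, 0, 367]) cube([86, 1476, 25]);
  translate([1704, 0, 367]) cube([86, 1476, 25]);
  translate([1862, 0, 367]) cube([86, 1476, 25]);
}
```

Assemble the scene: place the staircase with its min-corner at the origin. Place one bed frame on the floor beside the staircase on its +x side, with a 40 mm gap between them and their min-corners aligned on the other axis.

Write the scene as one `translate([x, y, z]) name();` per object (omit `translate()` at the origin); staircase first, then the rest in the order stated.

staircase();
translate([938, 0, 0]) bed_frame();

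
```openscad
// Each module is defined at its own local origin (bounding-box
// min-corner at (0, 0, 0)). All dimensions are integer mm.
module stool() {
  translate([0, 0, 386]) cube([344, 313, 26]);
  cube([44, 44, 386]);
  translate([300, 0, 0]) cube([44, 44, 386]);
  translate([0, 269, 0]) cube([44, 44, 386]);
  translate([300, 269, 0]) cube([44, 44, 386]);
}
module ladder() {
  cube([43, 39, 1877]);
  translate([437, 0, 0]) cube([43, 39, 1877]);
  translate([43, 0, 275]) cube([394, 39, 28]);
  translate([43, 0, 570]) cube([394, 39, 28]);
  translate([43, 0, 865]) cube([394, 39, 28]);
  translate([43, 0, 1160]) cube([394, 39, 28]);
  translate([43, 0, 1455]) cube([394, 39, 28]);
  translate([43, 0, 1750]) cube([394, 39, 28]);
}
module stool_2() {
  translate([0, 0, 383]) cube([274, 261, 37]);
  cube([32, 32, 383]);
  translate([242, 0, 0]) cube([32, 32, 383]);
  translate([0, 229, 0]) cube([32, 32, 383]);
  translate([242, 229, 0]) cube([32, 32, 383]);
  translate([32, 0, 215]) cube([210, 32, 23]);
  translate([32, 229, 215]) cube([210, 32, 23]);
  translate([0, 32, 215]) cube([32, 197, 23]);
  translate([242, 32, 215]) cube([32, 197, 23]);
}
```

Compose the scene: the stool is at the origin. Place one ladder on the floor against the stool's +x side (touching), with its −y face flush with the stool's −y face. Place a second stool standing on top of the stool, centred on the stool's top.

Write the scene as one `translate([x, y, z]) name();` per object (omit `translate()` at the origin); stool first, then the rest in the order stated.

stool();
translate([344, 0, 0]) ladder();
translate([35, 26, 412]) stool_2();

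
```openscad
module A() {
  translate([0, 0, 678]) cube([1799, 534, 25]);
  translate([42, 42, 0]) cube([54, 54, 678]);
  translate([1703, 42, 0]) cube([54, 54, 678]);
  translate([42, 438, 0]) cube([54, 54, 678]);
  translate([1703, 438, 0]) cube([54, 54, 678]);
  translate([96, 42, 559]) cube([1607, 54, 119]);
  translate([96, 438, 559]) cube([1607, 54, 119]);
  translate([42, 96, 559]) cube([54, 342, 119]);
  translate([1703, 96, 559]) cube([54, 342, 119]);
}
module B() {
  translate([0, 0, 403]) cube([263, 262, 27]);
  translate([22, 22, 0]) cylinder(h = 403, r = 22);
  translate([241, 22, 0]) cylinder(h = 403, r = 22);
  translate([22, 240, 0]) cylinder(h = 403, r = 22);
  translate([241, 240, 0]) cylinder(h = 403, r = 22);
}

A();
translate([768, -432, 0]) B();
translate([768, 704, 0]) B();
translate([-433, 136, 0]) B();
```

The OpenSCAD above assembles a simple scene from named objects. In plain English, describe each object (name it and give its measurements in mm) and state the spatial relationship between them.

A is a rectangular dining table. The top is 1799×534×25 mm with its upper surface at z = 703 mm. It stands on four 54×54 mm square legs, each inset 42 mm from the nearest pair of top edges, running from the floor to the underside of the top. Four apron rails, 54 mm thick and 119 mm tall, run between adjacent legs with their top edges flush with the underside of the top and their outer faces flush with the legs' outer faces.

B is a four-legged stool. The seat is a 263×262×27 mm slab whose top surface is at z = 430 mm; four round legs, each 44 mm in diameter, run from the floor (z = 0) to the underside of the seat, each leg's axis is inset half a diameter from the nearest pair of seat edges (so the leg's bounding box is flush with the corner).

Three stools sit around the table at the −y, +y, −x sides.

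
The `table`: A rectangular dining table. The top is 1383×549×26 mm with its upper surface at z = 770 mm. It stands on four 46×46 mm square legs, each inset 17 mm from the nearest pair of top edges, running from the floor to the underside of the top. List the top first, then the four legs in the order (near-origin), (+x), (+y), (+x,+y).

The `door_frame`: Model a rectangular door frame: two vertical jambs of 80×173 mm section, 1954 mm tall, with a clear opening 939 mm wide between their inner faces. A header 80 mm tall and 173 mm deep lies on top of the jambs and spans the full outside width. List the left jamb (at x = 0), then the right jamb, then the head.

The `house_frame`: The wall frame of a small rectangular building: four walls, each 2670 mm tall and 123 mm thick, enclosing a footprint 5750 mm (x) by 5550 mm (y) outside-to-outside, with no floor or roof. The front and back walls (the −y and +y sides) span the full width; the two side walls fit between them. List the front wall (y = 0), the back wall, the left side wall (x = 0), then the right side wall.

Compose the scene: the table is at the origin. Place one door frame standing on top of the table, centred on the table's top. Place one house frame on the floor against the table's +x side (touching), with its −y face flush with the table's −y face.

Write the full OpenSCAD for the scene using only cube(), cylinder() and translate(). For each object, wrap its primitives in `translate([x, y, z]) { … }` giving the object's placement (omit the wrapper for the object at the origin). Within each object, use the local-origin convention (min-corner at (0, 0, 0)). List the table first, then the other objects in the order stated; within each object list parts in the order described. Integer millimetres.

translate([0, 0, 744]) cube([1383, 549, 26]);
translate([17, 17, 0]) cube([46, 46, 744]);
translate([1320, 17, 0]) cube([46, 46, 744]);
translate([17, 486, 0]) cube([46, 46, 744]);
translate([1320, 486, 0]) cube([46, 46, 744]);
translate([142, 188, 770]) {
  cube([80, 173, 1954]);
  translate([1019, 0, 0]) cube([80, 173, 1954]);
  translate([0, 0, 1954]) cube([1099, 173, 80]);
}
translate([1383, 0, 0]) {
  cube([5750, 123, 2670]);
  translate([0, 5427, 0]) cube([5750, 123, 2670]);
  translate([0, 123, 0]) cube([123, 5304, 2670]);
  translate([5627, 123, 0]) cube([123, 5304, 2670]);
}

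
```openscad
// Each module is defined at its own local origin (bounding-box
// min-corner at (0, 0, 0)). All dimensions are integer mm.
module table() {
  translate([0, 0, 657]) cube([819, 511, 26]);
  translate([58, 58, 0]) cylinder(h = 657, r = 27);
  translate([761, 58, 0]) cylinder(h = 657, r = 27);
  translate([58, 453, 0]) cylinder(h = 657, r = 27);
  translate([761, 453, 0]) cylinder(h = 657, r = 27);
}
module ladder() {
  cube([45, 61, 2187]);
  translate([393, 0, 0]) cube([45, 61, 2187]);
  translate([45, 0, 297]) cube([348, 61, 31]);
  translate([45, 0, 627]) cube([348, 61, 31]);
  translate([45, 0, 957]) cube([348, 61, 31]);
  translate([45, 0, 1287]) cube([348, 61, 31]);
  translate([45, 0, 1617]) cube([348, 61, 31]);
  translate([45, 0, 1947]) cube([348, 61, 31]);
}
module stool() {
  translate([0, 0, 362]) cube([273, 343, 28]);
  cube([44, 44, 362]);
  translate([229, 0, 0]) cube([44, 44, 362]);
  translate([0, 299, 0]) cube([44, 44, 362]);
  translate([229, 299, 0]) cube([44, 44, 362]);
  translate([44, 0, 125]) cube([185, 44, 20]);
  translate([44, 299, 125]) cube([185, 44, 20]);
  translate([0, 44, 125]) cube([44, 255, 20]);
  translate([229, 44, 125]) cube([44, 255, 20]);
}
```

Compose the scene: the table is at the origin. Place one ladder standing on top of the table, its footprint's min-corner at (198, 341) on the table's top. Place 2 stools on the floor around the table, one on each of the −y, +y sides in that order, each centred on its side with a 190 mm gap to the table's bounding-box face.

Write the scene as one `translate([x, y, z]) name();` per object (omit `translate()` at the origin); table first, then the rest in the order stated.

table();
translate([198, 341, 683]) ladder();
translate([273, -533, 0]) stool();
translate([273, 701, 0]) stool();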